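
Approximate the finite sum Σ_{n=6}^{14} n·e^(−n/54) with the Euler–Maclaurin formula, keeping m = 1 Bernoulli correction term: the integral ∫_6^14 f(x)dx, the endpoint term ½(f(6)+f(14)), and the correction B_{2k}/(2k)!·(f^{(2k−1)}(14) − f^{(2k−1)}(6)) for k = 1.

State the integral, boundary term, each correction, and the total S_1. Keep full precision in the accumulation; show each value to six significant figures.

Integral: ∫_6^14 x·e^(−x/54) dx = 65.8799.
½[f(6) + f(14)] = ½[5.36904 + 10.8027] = 8.08588.
Running total after boundary: 73.9658.
k=1: B_{2}/(2)! × [f^{(1)}(14) − f^{(1)}(6)] = 1/12 × (0.571573 − 0.795413) = -0.0186533.

S_1 ≈ 73.9472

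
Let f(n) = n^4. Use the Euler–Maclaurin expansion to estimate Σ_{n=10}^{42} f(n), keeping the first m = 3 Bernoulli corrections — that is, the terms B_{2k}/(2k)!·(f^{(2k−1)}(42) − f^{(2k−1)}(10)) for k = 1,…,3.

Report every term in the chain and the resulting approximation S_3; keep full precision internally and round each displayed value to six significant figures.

S_3 ≈ 2.77035e+07

Integral: ∫_10^42 x^4 dx = 2.61182e+07.
½[f(10) + f(42)] = ½[10000.0 + 3.11170e+06] = 1.56085e+06.
So far: 2.76791e+07.
k=1: B_{2}/(2)! × [f^{(1)}(42) − f^{(1)}(10)] = 1/12 × (296352 − 4000.00) = 24362.7.
Running total after k=1: 2.77035e+07.
k=2: B_{4}/(4)! × [f^{(3)}(42) − f^{(3)}(10)] = −1/720 × (1008.00 − 240.000) = -1.06667.
Running total after k=2: 2.77035e+07.
k=3: B_{6}/(6)! × [f^{(5)}(42) − f^{(5)}(10)] = 1/30240 × (0.00000 − 0.00000) = 0.00000.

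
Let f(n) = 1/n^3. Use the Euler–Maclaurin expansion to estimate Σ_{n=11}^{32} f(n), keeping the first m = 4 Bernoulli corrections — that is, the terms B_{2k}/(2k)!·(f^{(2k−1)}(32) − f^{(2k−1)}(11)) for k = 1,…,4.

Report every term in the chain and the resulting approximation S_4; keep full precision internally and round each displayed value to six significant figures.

S_4 ≈ 0.00405166

∫_11^32 1/x^3 dx evaluates to 0.00364395.
Endpoint term: (f(11) + f(32))/2 = (0.000751315 + 3.05176e-05)/2 = 0.000390916.
Running total after boundary: 0.00403487.
Correction k=1: B_{2}/2! · (f^{(1)}(32) − f^{(1)}(11)) = 1/12 · (-2.86102e-06 − (-0.000204904)) = 1.68369e-05.
Partial sum through k=1: 0.00405170.
Correction k=2: B_{4}/4! · (f^{(3)}(32) − f^{(3)}(11)) = −1/720 · (-5.58794e-08 − (-3.38684e-05)) = -4.69619e-08.
Partial sum through k=2: 0.00405166.
Correction k=3: B_{6}/6! · (f^{(5)}(32) − f^{(5)}(11)) = 1/30240 · (-2.29193e-09 − (-1.17560e-05)) = 3.88680e-10.
Partial sum through k=3: 0.00405166.
Correction k=4: B_{8}/8! · (f^{(7)}(32) − f^{(7)}(11)) = −1/1209600 · (-1.61151e-10 − (-6.99530e-06)) = -5.78302e-12.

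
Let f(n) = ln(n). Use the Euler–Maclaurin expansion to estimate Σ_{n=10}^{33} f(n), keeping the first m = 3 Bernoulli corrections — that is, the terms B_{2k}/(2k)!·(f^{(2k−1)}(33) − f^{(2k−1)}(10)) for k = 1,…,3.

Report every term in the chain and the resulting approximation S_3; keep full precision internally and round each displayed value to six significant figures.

S_3 ≈ 72.2526

The integral term ∫_10^33 ln(x) dx = 69.3589.
½[f(10) + f(33)] = ½[2.30259 + 3.49651] = 2.89955.
Integral + boundary = 72.2584.
Order-1 term: 1/12 · (0.0303030 − 0.100000) = -0.00580808.
After k=1: 72.2526.
Order-2 term: −1/720 · (5.56529e-05 − 0.00200000) = 2.70048e-06.
After k=2: 72.2526.
Order-3 term: 1/30240 · (6.13256e-07 − 0.000240000) = -7.91623e-09.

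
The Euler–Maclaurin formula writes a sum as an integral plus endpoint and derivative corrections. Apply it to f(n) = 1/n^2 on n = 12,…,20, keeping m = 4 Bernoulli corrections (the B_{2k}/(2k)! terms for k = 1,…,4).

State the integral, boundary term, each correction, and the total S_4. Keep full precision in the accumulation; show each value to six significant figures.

S_4 ≈ 0.0381310

Integral: ∫_12^20 1/x^2 dx = 0.0333333.
½[f(12) + f(20)] = ½[0.00694444 + 0.00250000] = 0.00472222.
Running total after boundary: 0.0380556.
Correction k=1: B_{2}/2! · (f^{(1)}(20) − f^{(1)}(12)) = 1/12 · (-0.000250000 − (-0.00115741)) = 7.56173e-05.
Partial sum through k=1: 0.0381312.
Correction k=2: B_{4}/4! · (f^{(3)}(20) − f^{(3)}(12)) = −1/720 · (-7.50000e-06 − (-9.64506e-05)) = -1.23543e-07.
Partial sum through k=2: 0.0381310.
Correction k=3: B_{6}/6! · (f^{(5)}(20) − f^{(5)}(12)) = 1/30240 · (-5.62500e-07 − (-2.00939e-05)) = 6.45879e-10.
Partial sum through k=3: 0.0381310.
Correction k=4: B_{8}/8! · (f^{(7)}(20) − f^{(7)}(12)) = −1/1209600 · (-7.87500e-08 − (-7.81429e-06)) = -6.39512e-12.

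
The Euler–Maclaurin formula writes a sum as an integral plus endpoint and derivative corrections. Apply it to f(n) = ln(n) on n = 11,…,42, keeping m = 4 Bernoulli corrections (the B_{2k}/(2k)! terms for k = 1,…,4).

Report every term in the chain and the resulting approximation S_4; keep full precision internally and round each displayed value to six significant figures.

S_4 ≈ 102.667

Integral: ∫_11^42 ln(x) dx = 99.6053.
Endpoint term: (f(11) + f(42))/2 = (2.39790 + 3.73767)/2 = 3.06778.
So far: 102.673.
Order-1 term: 1/12 · (0.0238095 − 0.0909091) = -0.00559163.
After k=1: 102.667.
Order-2 term: −1/720 · (2.69949e-05 − 0.00150263) = 2.04949e-06.
After k=2: 102.667.
Order-3 term: 1/30240 · (1.83639e-07 − 0.000149021) = -4.92187e-09.
After k=3: 102.667.
Order-4 term: −1/1209600 · (3.12311e-09 − 3.69474e-05) = 3.05425e-11.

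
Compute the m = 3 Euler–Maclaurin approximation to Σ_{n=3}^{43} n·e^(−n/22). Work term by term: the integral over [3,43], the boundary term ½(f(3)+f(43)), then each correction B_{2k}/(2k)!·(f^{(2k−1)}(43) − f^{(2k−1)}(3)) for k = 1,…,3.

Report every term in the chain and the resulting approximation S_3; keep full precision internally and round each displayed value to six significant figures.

S_3 ≈ 281.639

The integral term ∫_3^43 x·e^(−x/22) dx = 277.360.
Boundary: ½(f(3) + f(43)) = ½(2.61758 + 6.09004) = 4.35381.
So far: 281.713.
k=1: B_{2}/(2)! × [f^{(1)}(43) − f^{(1)}(3)] = 1/12 × (-0.135191 − 0.753545) = -0.0740613.
Partial sum through k=1: 281.639.
k=2: B_{4}/(4)! × [f^{(3)}(43) − f^{(3)}(3)] = −1/720 × (0.000305923 − 0.00516239) = 6.74509e-06.
Partial sum through k=2: 281.639.
k=3: B_{6}/(6)! × [f^{(5)}(43) − f^{(5)}(3)] = 1/30240 × (1.84125e-06 − 1.81154e-05) = -5.38167e-10.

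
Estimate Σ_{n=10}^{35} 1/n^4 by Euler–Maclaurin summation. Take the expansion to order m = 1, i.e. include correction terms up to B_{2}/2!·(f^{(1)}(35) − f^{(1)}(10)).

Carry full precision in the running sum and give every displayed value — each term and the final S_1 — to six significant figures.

Integral: ∫_10^35 1/x^4 dx = 0.000325559.
Boundary: ½(f(10) + f(35)) = ½(0.000100000 + 6.66389e-07) = 5.03332e-05.
So far: 0.000375892.
Order-1 term: 1/12 · (-7.61587e-08 − (-4.00000e-05)) = 3.32699e-06.

S_1 ≈ 0.000379219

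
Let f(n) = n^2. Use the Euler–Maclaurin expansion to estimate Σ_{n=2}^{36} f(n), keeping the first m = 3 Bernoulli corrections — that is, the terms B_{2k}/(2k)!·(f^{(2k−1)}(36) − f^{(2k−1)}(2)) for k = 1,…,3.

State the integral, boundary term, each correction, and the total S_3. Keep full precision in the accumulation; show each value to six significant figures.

Integral: ∫_2^36 x^2 dx = 15549.3.
½[f(2) + f(36)] = ½[4.00000 + 1296.00] = 650.000.
Running total after boundary: 16199.3.
Correction k=1: B_{2}/2! · (f^{(1)}(36) − f^{(1)}(2)) = 1/12 · (72.0000 − 4.00000) = 5.66667.
After k=1: 16205.0.
Correction k=2: B_{4}/4! · (f^{(3)}(36) − f^{(3)}(2)) = −1/720 · (0.00000 − 0.00000) = 0.00000.
After k=2: 16205.0.
Correction k=3: B_{6}/6! · (f^{(5)}(36) − f^{(5)}(2)) = 1/30240 · (0.00000 − 0.00000) = 0.00000.

S_3 ≈ 16205.0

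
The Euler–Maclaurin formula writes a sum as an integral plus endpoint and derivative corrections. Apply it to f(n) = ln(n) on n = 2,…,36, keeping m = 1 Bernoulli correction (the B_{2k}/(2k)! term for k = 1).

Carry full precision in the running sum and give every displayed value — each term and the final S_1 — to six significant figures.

∫_2^36 ln(x) dx evaluates to 93.6204.
Boundary: ½(f(2) + f(36)) = ½(0.693147 + 3.58352) = 2.13833.
Running total after boundary: 95.7587.
Correction k=1: B_{2}/2! · (f^{(1)}(36) − f^{(1)}(2)) = 1/12 · (0.0277778 − 0.500000) = -0.0393519.

S_1 ≈ 95.7194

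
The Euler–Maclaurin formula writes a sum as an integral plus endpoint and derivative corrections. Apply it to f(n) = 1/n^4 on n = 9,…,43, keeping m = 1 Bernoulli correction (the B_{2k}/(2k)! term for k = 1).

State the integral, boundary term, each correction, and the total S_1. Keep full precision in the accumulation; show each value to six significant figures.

S_1 ≈ 0.000535052

Integral: ∫_9^43 1/x^4 dx = 0.000453055.
Endpoint term: (f(9) + f(43))/2 = (0.000152416 + 2.92500e-07)/2 = 7.63541e-05.
Running total after boundary: 0.000529409.
k=1: B_{2}/(2)! × [f^{(1)}(43) − f^{(1)}(9)] = 1/12 × (-2.72093e-08 − (-6.77404e-05)) = 5.64276e-06.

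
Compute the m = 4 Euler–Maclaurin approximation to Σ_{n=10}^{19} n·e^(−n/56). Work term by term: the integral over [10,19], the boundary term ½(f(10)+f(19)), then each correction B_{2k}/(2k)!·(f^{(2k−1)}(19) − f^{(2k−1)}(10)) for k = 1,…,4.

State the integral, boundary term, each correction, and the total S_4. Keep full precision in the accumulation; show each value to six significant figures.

Integral: ∫_10^19 x·e^(−x/56) dx = 100.001.
Boundary: ½(f(10) + f(19)) = ½(8.36464 + 13.5333) = 10.9490.
Integral + boundary = 110.950.
Correction k=1: B_{2}/2! · (f^{(1)}(19) − f^{(1)}(10)) = 1/12 · (0.470613 − 0.687096) = -0.0180402.
Partial sum through k=1: 110.932.
Correction k=2: B_{4}/4! · (f^{(3)}(19) − f^{(3)}(10)) = −1/720 · (0.000604327 − 0.000752559) = 2.05877e-07.
Partial sum through k=2: 110.932.
Correction k=3: B_{6}/6! · (f^{(5)}(19) − f^{(5)}(10)) = 1/30240 · (3.37560e-07 − 4.10082e-07) = -2.39824e-12.
Partial sum through k=3: 110.932.
Correction k=4: B_{8}/8! · (f^{(7)}(19) − f^{(7)}(10)) = −1/1209600 · (1.53831e-10 − 1.85010e-10) = 2.57764e-17.

S_4 ≈ 110.932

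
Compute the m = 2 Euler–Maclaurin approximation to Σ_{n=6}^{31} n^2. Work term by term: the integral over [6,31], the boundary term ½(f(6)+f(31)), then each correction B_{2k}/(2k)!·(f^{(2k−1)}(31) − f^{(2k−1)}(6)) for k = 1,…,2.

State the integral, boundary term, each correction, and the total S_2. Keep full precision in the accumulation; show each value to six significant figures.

S_2 ≈ 10361.0

Integral: ∫_6^31 x^2 dx = 9858.33.
½[f(6) + f(31)] = ½[36.0000 + 961.000] = 498.500.
Running total after boundary: 10356.8.
k=1: B_{2}/(2)! × [f^{(1)}(31) − f^{(1)}(6)] = 1/12 × (62.0000 − 12.0000) = 4.16667.
After k=1: 10361.0.
k=2: B_{4}/(4)! × [f^{(3)}(31) − f^{(3)}(6)] = −1/720 × (0.00000 − 0.00000) = 0.00000.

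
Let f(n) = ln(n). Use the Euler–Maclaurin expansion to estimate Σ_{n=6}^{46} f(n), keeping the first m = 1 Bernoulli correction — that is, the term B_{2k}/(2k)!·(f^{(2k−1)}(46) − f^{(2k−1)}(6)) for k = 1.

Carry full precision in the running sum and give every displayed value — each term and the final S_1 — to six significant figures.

The integral term ∫_6^46 ln(x) dx = 125.367.
Endpoint term: (f(6) + f(46))/2 = (1.79176 + 3.82864)/2 = 2.81020.
So far: 128.177.
Order-1 term: 1/12 · (0.0217391 − 0.166667) = -0.0120773.

S_1 ≈ 128.165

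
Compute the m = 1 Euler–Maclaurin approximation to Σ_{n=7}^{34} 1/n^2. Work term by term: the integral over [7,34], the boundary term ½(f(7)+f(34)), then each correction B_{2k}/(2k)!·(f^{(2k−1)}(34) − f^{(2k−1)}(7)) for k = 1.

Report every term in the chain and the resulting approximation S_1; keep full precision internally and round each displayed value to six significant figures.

S_1 ≈ 0.124564

The integral term ∫_7^34 1/x^2 dx = 0.113445.
Boundary: ½(f(7) + f(34)) = ½(0.0204082 + 0.000865052) = 0.0106366.
Integral + boundary = 0.124082.
k=1: B_{2}/(2)! × [f^{(1)}(34) − f^{(1)}(7)] = 1/12 × (-5.08854e-05 − (-0.00583090)) = 0.000481668.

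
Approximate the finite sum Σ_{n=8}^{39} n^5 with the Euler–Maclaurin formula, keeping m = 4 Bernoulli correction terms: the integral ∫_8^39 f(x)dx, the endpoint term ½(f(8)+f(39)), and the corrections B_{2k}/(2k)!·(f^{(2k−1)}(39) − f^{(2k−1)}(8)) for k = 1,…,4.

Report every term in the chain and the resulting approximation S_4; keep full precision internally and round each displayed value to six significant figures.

∫_8^39 x^5 dx evaluates to 5.86414e+08.
Endpoint term: (f(8) + f(39))/2 = (32768.0 + 9.02242e+07)/2 = 4.51285e+07.
So far: 6.31542e+08.
Order-1 term: 1/12 · (1.15672e+07 − 20480.0) = 962227.
Partial sum through k=1: 6.32504e+08.
Order-2 term: −1/720 · (91260.0 − 3840.00) = -121.417.
Partial sum through k=2: 6.32504e+08.
Order-3 term: 1/30240 · (120.000 − 120.000) = 0.00000.
Partial sum through k=3: 6.32504e+08.
Order-4 term: −1/1209600 · (0.00000 − 0.00000) = 0.00000.

S_4 ≈ 6.32504e+08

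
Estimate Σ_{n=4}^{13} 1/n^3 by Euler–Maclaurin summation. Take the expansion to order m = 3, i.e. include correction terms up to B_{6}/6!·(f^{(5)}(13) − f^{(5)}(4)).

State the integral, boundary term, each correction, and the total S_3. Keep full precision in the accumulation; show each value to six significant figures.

Integral: ∫_4^13 1/x^3 dx = 0.0282914.
Endpoint term: (f(4) + f(13))/2 = (0.0156250 + 0.000455166)/2 = 0.00804008.
So far: 0.0363315.
k=1: B_{2}/(2)! × [f^{(1)}(13) − f^{(1)}(4)] = 1/12 × (-0.000105038 − (-0.0117188)) = 0.000967809.
After k=1: 0.0372993.
k=2: B_{4}/(4)! × [f^{(3)}(13) − f^{(3)}(4)] = −1/720 × (-1.24306e-05 − (-0.0146484)) = -2.03278e-05.
After k=2: 0.0372790.
k=3: B_{6}/(6)! × [f^{(5)}(13) − f^{(5)}(4)] = 1/30240 × (-3.08925e-06 − (-0.0384521)) = 1.27146e-06.

S_3 ≈ 0.0372803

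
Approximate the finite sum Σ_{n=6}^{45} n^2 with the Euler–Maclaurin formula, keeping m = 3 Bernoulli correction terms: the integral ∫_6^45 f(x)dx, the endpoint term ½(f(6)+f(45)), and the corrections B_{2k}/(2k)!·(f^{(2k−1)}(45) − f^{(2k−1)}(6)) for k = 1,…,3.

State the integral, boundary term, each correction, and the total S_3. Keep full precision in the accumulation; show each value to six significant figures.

∫_6^45 x^2 dx evaluates to 30303.0.
Boundary: ½(f(6) + f(45)) = ½(36.0000 + 2025.00) = 1030.50.
Running total after boundary: 31333.5.
Order-1 term: 1/12 · (90.0000 − 12.0000) = 6.50000.
Running total after k=1: 31340.0.
Order-2 term: −1/720 · (0.00000 − 0.00000) = 0.00000.
Running total after k=2: 31340.0.
Order-3 term: 1/30240 · (0.00000 − 0.00000) = 0.00000.

S_3 ≈ 31340.0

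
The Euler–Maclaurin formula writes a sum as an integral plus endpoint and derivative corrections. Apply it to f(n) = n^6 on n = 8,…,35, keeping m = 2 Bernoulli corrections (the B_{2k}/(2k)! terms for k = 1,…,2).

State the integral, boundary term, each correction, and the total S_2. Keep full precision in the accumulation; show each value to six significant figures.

S_2 ≈ 1.01365e+10

The integral term ∫_8^35 x^6 dx = 9.19103e+09.
Endpoint term: (f(8) + f(35))/2 = (262144 + 1.83827e+09)/2 = 9.19264e+08.
Integral + boundary = 1.01103e+10.
Order-1 term: 1/12 · (3.15131e+08 − 196608) = 2.62446e+07.
After k=1: 1.01365e+10.
Order-2 term: −1/720 · (5.14500e+06 − 61440.0) = -7060.50.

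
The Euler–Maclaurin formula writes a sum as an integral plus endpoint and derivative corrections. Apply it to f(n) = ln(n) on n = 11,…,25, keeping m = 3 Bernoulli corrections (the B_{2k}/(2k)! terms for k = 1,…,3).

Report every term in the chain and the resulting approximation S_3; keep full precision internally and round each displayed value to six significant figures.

S_3 ≈ 42.8992

Integral: ∫_11^25 ln(x) dx = 40.0950.
½[f(11) + f(25)] = ½[2.39790 + 3.21888] = 2.80839.
So far: 42.9034.
k=1: B_{2}/(2)! × [f^{(1)}(25) − f^{(1)}(11)] = 1/12 × (0.0400000 − 0.0909091) = -0.00424242.
Partial sum through k=1: 42.8992.
k=2: B_{4}/(4)! × [f^{(3)}(25) − f^{(3)}(11)] = −1/720 × (0.000128000 − 0.00150263) = 1.90921e-06.
Partial sum through k=2: 42.8992.
k=3: B_{6}/(6)! × [f^{(5)}(25) − f^{(5)}(11)] = 1/30240 × (2.45760e-06 − 0.000149021) = -4.84668e-09.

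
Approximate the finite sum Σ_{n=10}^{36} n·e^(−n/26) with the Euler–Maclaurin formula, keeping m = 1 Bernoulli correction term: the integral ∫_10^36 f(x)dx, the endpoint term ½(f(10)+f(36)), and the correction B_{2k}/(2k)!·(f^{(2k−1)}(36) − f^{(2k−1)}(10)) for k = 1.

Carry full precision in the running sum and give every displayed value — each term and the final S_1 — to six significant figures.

S_1 ≈ 241.338

Integral: ∫_10^36 x·e^(−x/26) dx = 233.470.
½[f(10) + f(36)] = ½[6.80712 + 9.01512] = 7.91112.
Integral + boundary = 241.381.
Order-1 term: 1/12 · (-0.0963154 − 0.418900) = -0.0429346.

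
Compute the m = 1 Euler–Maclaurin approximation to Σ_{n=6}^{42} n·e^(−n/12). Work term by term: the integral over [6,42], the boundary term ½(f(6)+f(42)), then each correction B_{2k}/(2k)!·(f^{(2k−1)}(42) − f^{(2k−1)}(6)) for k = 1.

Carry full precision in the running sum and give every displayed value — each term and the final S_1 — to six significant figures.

Integral: ∫_6^42 x·e^(−x/12) dx = 111.443.
Endpoint term: (f(6) + f(42))/2 = (3.63918 + 1.26829)/2 = 2.45374.
Running total after boundary: 113.896.
k=1: B_{2}/(2)! × [f^{(1)}(42) − f^{(1)}(6)] = 1/12 × (-0.0754935 − 0.303265) = -0.0315632.

S_1 ≈ 113.865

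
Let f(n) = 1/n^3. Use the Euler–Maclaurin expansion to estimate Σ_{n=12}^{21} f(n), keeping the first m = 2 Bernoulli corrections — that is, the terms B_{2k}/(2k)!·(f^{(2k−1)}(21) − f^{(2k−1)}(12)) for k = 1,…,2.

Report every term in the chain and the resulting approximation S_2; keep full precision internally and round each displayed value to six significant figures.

S_2 ≈ 0.00269252

Integral: ∫_12^21 1/x^3 dx = 0.00233844.
½[f(12) + f(21)] = ½[0.000578704 + 0.000107980] = 0.000343342.
Running total after boundary: 0.00268178.
k=1: B_{2}/(2)! × [f^{(1)}(21) − f^{(1)}(12)] = 1/12 × (-1.54257e-05 − (-0.000144676)) = 1.07709e-05.
Partial sum through k=1: 0.00269255.
k=2: B_{4}/(4)! × [f^{(3)}(21) − f^{(3)}(12)] = −1/720 × (-6.99577e-07 − (-2.00939e-05)) = -2.69365e-08.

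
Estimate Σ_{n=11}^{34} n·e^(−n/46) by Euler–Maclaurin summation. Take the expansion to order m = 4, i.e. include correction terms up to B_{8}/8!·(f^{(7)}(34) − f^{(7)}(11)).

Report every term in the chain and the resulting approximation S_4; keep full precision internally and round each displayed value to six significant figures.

S_4 ≈ 319.435

Integral: ∫_11^34 x·e^(−x/46) dx = 307.026.
Boundary: ½(f(11) + f(34)) = ½(8.66043 + 16.2360) = 12.4482.
Integral + boundary = 319.474.
k=1: B_{2}/(2)! × [f^{(1)}(34) − f^{(1)}(11)] = 1/12 × (0.124573 − 0.599042) = -0.0395391.
Partial sum through k=1: 319.435.
k=2: B_{4}/(4)! × [f^{(3)}(34) − f^{(3)}(11)] = −1/720 × (0.000510222 − 0.00102725) = 7.18097e-07.
Partial sum through k=2: 319.435.
k=3: B_{6}/(6)! × [f^{(5)}(34) − f^{(5)}(11)] = 1/30240 × (4.54430e-07 − 8.37147e-07) = -1.26560e-11.
Partial sum through k=3: 319.435.
k=4: B_{8}/(8)! × [f^{(7)}(34) − f^{(7)}(11)] = −1/1209600 × (3.15564e-10 − 5.61827e-10) = 2.03590e-16.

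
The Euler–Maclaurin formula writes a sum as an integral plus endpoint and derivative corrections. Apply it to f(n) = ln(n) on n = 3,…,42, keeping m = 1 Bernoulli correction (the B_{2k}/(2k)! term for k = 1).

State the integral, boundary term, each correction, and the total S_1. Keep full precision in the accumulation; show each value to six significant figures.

S_1 ≈ 117.079

Integral: ∫_3^42 ln(x) dx = 114.686.
Endpoint term: (f(3) + f(42))/2 = (1.09861 + 3.73767)/2 = 2.41814.
Running total after boundary: 117.104.
Correction k=1: B_{2}/2! · (f^{(1)}(42) − f^{(1)}(3)) = 1/12 · (0.0238095 − 0.333333) = -0.0257937.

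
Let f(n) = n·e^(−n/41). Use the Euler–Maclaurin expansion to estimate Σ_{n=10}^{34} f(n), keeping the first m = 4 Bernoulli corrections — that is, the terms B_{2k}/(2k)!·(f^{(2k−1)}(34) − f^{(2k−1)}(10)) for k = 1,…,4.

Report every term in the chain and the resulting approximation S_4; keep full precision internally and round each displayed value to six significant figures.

Integral: ∫_10^34 x·e^(−x/41) dx = 296.599.
½[f(10) + f(34)] = ½[7.83564 + 14.8365] = 11.3361.
Integral + boundary = 307.936.
Correction k=1: B_{2}/2! · (f^{(1)}(34) − f^{(1)}(10)) = 1/12 · (0.0745019 − 0.592451) = -0.0431624.
Partial sum through k=1: 307.892.
Correction k=2: B_{4}/4! · (f^{(3)}(34) − f^{(3)}(10)) = −1/720 · (0.000563497 − 0.00128470) = 1.00167e-06.
Partial sum through k=2: 307.892.
Correction k=3: B_{6}/6! · (f^{(5)}(34) − f^{(5)}(10)) = 1/30240 · (6.44066e-07 − 1.31883e-06) = -2.23137e-11.
Partial sum through k=3: 307.892.
Correction k=4: B_{8}/8! · (f^{(7)}(34) − f^{(7)}(10)) = −1/1209600 · (5.66874e-10 − 1.11447e-09) = 4.52706e-16.

S_4 ≈ 307.892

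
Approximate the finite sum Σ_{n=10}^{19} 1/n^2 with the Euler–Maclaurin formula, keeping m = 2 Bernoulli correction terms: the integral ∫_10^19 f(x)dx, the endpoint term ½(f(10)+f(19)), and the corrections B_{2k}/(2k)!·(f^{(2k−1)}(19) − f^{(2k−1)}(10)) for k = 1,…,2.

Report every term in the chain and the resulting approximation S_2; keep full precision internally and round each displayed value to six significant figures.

S_2 ≈ 0.0538955

The integral term ∫_10^19 1/x^2 dx = 0.0473684.
½[f(10) + f(19)] = ½[0.0100000 + 0.00277008] = 0.00638504.
Running total after boundary: 0.0537535.
Order-1 term: 1/12 · (-0.000291588 − (-0.00200000)) = 0.000142368.
Running total after k=1: 0.0538958.
Order-2 term: −1/720 · (-9.69267e-06 − (-0.000240000)) = -3.19871e-07.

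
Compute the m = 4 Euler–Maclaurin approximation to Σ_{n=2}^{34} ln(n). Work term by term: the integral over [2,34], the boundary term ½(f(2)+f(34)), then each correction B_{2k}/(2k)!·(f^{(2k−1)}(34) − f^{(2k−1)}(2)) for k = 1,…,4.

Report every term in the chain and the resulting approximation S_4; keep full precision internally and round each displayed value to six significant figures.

S_4 ≈ 88.5808

∫_2^34 ln(x) dx evaluates to 86.5100.
Boundary: ½(f(2) + f(34)) = ½(0.693147 + 3.52636) = 2.10975.
So far: 88.6197.
Order-1 term: 1/12 · (0.0294118 − 0.500000) = -0.0392157.
Running total after k=1: 88.5805.
Order-2 term: −1/720 · (5.08854e-05 − 0.250000) = 0.000347152.
Running total after k=2: 88.5808.
Order-3 term: 1/30240 · (5.28222e-07 − 0.750000) = -2.48016e-05.
Running total after k=3: 88.5808.
Order-4 term: −1/1209600 · (1.37082e-08 − 5.62500) = 4.65030e-06.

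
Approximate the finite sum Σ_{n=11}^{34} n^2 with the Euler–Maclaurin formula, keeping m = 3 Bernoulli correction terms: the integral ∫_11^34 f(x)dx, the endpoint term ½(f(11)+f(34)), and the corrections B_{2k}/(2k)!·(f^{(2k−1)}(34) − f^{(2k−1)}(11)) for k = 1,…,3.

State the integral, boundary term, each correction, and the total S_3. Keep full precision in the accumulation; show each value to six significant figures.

S_3 ≈ 13300.0

Integral: ∫_11^34 x^2 dx = 12657.7.
½[f(11) + f(34)] = ½[121.000 + 1156.00] = 638.500.
So far: 13296.2.
Correction k=1: B_{2}/2! · (f^{(1)}(34) − f^{(1)}(11)) = 1/12 · (68.0000 − 22.0000) = 3.83333.
Partial sum through k=1: 13300.0.
Correction k=2: B_{4}/4! · (f^{(3)}(34) − f^{(3)}(11)) = −1/720 · (0.00000 − 0.00000) = 0.00000.
Partial sum through k=2: 13300.0.
Correction k=3: B_{6}/6! · (f^{(5)}(34) − f^{(5)}(11)) = 1/30240 · (0.00000 − 0.00000) = 0.00000.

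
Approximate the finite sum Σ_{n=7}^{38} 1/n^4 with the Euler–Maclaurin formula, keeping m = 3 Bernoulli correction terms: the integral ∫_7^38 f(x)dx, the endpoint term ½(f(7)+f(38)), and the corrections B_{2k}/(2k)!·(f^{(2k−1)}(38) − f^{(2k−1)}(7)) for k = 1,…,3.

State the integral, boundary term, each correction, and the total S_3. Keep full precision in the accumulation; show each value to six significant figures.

The integral term ∫_7^38 1/x^4 dx = 0.000965743.
½[f(7) + f(38)] = ½[0.000416493 + 4.79585e-07] = 0.000208486.
Integral + boundary = 0.00117423.
Correction k=1: B_{2}/2! · (f^{(1)}(38) − f^{(1)}(7)) = 1/12 · (-5.04826e-08 − (-0.000237996)) = 1.98288e-05.
Partial sum through k=1: 0.00119406.
Correction k=2: B_{4}/4! · (f^{(3)}(38) − f^{(3)}(7)) = −1/720 · (-1.04881e-09 − (-0.000145712)) = -2.02376e-07.
Partial sum through k=2: 0.00119386.
Correction k=3: B_{6}/6! · (f^{(5)}(38) − f^{(5)}(7)) = 1/30240 · (-4.06740e-11 − (-0.000166528)) = 5.50687e-09.

S_3 ≈ 0.00119386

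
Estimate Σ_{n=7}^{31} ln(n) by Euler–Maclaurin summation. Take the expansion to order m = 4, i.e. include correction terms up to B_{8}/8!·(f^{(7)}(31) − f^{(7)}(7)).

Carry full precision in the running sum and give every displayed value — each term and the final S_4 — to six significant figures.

The integral term ∫_7^31 ln(x) dx = 68.8322.
Endpoint term: (f(7) + f(31))/2 = (1.94591 + 3.43399)/2 = 2.68995.
Integral + boundary = 71.5222.
k=1: B_{2}/(2)! × [f^{(1)}(31) − f^{(1)}(7)] = 1/12 × (0.0322581 − 0.142857) = -0.00921659.
After k=1: 71.5130.
k=2: B_{4}/(4)! × [f^{(3)}(31) − f^{(3)}(7)] = −1/720 × (6.71344e-05 − 0.00583090) = 8.00524e-06.
After k=2: 71.5130.
k=3: B_{6}/(6)! × [f^{(5)}(31) − f^{(5)}(7)] = 1/30240 × (8.38306e-07 − 0.00142798) = -4.71937e-08.
After k=3: 71.5130.
k=4: B_{8}/(8)! × [f^{(7)}(31) − f^{(7)}(7)] = −1/1209600 × (2.61698e-08 − 0.000874271) = 7.22756e-10.

S_4 ≈ 71.5130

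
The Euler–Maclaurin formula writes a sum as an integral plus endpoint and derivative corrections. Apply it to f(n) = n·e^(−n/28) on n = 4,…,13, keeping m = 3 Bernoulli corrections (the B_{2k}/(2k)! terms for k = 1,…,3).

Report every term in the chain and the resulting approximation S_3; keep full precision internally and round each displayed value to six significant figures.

The integral term ∫_4^13 x·e^(−x/28) dx = 55.1082.
Endpoint term: (f(4) + f(13))/2 = (3.46751 + 8.17159)/2 = 5.81955.
Integral + boundary = 60.9278.
Order-1 term: 1/12 · (0.336741 − 0.743038) = -0.0338581.
After k=1: 60.8939.
Order-2 term: −1/720 · (0.00203305 − 0.00315918) = 1.56407e-06.
After k=2: 60.8939.
Order-3 term: 1/30240 · (4.63849e-06 − 6.85025e-06) = -7.31403e-11.

S_3 ≈ 60.8939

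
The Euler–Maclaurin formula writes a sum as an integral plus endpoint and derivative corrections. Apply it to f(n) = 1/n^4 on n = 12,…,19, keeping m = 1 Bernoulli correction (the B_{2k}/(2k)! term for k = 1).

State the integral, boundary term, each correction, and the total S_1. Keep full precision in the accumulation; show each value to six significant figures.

The integral term ∫_12^19 1/x^4 dx = 0.000144303.
Endpoint term: (f(12) + f(19))/2 = (4.82253e-05 + 7.67336e-06)/2 = 2.79493e-05.
Running total after boundary: 0.000172253.
Order-1 term: 1/12 · (-1.61544e-06 − (-1.60751e-05)) = 1.20497e-06.

S_1 ≈ 0.000173458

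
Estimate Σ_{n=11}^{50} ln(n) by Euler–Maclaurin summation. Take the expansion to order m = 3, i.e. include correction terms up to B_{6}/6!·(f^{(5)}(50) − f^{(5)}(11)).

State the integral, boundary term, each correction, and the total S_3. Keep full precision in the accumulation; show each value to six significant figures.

∫_11^50 ln(x) dx evaluates to 130.224.
½[f(11) + f(50)] = ½[2.39790 + 3.91202] = 3.15496.
Integral + boundary = 133.379.
k=1: B_{2}/(2)! × [f^{(1)}(50) − f^{(1)}(11)] = 1/12 × (0.0200000 − 0.0909091) = -0.00590909.
Partial sum through k=1: 133.373.
k=2: B_{4}/(4)! × [f^{(3)}(50) − f^{(3)}(11)] = −1/720 × (1.60000e-05 − 0.00150263) = 2.06476e-06.
Partial sum through k=2: 133.373.
k=3: B_{6}/(6)! × [f^{(5)}(50) − f^{(5)}(11)] = 1/30240 × (7.68000e-08 − 0.000149021) = -4.92541e-09.

S_3 ≈ 133.373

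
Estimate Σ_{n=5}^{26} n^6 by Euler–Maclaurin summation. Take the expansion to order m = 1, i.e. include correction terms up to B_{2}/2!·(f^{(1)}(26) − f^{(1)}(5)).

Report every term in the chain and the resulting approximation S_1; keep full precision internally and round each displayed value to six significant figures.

S_1 ≈ 1.30780e+09

∫_5^26 x^6 dx evaluates to 1.14739e+09.
Boundary: ½(f(5) + f(26)) = ½(15625.0 + 3.08916e+08) = 1.54466e+08.
Integral + boundary = 1.30186e+09.
Order-1 term: 1/12 · (7.12883e+07 − 18750.0) = 5.93913e+06.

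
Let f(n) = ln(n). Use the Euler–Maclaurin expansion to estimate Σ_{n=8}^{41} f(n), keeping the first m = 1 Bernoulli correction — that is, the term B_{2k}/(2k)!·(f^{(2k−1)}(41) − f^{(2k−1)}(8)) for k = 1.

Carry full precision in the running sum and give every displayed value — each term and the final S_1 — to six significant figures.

S_1 ≈ 105.509

The integral term ∫_8^41 ln(x) dx = 102.621.
Boundary: ½(f(8) + f(41)) = ½(2.07944 + 3.71357) = 2.89651.
So far: 105.517.
Order-1 term: 1/12 · (0.0243902 − 0.125000) = -0.00838415.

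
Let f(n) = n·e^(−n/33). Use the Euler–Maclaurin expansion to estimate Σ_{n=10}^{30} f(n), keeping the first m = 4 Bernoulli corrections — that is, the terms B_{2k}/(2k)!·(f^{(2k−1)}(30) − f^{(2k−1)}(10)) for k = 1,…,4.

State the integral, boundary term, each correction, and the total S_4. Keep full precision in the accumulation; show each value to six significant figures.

Integral: ∫_10^30 x·e^(−x/33) dx = 210.431.
Boundary: ½(f(10) + f(30)) = ½(7.38577 + 12.0867) = 9.73624.
So far: 220.168.
Correction k=1: B_{2}/2! · (f^{(1)}(30) − f^{(1)}(10)) = 1/12 · (0.0366264 − 0.514766) = -0.0398449.
Partial sum through k=1: 220.128.
Correction k=2: B_{4}/4! · (f^{(3)}(30) − f^{(3)}(10)) = −1/720 · (0.000773560 − 0.00182913) = 1.46606e-06.
Partial sum through k=2: 220.128.
Correction k=3: B_{6}/6! · (f^{(5)}(30) − f^{(5)}(10)) = 1/30240 · (1.38980e-06 − 2.92521e-06) = -5.07744e-11.
Partial sum through k=3: 220.128.
Correction k=4: B_{8}/8! · (f^{(7)}(30) − f^{(7)}(10)) = −1/1209600 · (1.90014e-09 − 3.82993e-09) = 1.59539e-15.

S_4 ≈ 220.128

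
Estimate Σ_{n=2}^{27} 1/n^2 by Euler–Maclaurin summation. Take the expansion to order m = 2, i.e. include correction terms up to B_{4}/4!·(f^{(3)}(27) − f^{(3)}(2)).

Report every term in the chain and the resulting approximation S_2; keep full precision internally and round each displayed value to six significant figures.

The integral term ∫_2^27 1/x^2 dx = 0.462963.
½[f(2) + f(27)] = ½[0.250000 + 0.00137174] = 0.125686.
So far: 0.588649.
Correction k=1: B_{2}/2! · (f^{(1)}(27) − f^{(1)}(2)) = 1/12 · (-0.000101611 − (-0.250000)) = 0.0208249.
After k=1: 0.609474.
Correction k=2: B_{4}/4! · (f^{(3)}(27) − f^{(3)}(2)) = −1/720 · (-1.67260e-06 − (-0.750000)) = -0.00104166.

S_2 ≈ 0.608432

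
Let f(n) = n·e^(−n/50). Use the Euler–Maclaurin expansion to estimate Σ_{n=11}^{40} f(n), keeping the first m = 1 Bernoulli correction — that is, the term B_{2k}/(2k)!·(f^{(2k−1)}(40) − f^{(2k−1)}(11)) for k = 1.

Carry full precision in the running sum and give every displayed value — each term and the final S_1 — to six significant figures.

S_1 ≈ 439.058

The integral term ∫_11^40 x·e^(−x/50) dx = 425.702.
½[f(11) + f(40)] = ½[8.82771 + 17.9732] = 13.4004.
Integral + boundary = 439.102.
Correction k=1: B_{2}/2! · (f^{(1)}(40) − f^{(1)}(11)) = 1/12 · (0.0898658 − 0.625965) = -0.0446749.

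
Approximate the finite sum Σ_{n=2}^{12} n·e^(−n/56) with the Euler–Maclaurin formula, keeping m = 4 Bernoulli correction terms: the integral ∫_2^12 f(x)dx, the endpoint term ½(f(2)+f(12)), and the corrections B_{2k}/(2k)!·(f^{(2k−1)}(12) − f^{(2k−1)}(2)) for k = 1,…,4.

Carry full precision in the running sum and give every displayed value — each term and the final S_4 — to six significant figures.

The integral term ∫_2^12 x·e^(−x/56) dx = 60.5426.
½[f(2) + f(12)] = ½[1.92983 + 9.68541] = 5.80762.
Integral + boundary = 66.3502.
Order-1 term: 1/12 · (0.634164 − 0.930455) = -0.0246909.
Partial sum through k=1: 66.3255.
Order-2 term: −1/720 · (0.000716964 − 0.000912081) = 2.70996e-07.
Partial sum through k=2: 66.3255.
Order-3 term: 1/30240 · (3.92764e-07 − 4.87073e-07) = -3.11869e-12.
Partial sum through k=3: 66.3255.
Order-4 term: −1/1209600 · (1.77584e-10 − 2.17890e-10) = 3.33218e-17.

S_4 ≈ 66.3255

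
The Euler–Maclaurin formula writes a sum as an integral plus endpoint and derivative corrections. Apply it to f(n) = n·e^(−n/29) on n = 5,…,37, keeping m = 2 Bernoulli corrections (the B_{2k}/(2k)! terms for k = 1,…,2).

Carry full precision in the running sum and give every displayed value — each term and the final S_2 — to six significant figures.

S_2 ≈ 302.683

The integral term ∫_5^37 x·e^(−x/29) dx = 295.478.
Endpoint term: (f(5) + f(37))/2 = (4.20815 + 10.3300)/2 = 7.26910.
Running total after boundary: 302.747.
Order-1 term: 1/12 · (-0.0770180 − 0.696522) = -0.0644617.
Partial sum through k=1: 302.683.
Order-2 term: −1/720 · (0.000572369 − 0.00282971) = 3.13519e-06.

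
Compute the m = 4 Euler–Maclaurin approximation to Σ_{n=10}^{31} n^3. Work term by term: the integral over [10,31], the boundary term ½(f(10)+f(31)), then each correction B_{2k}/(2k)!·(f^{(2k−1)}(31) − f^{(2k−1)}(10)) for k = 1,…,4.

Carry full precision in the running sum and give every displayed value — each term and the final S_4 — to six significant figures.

The integral term ∫_10^31 x^3 dx = 228380.
Endpoint term: (f(10) + f(31))/2 = (1000.00 + 29791.0)/2 = 15395.5.
Integral + boundary = 243776.
Correction k=1: B_{2}/2! · (f^{(1)}(31) − f^{(1)}(10)) = 1/12 · (2883.00 − 300.000) = 215.250.
After k=1: 243991.
Correction k=2: B_{4}/4! · (f^{(3)}(31) − f^{(3)}(10)) = −1/720 · (6.00000 − 6.00000) = 0.00000.
After k=2: 243991.
Correction k=3: B_{6}/6! · (f^{(5)}(31) − f^{(5)}(10)) = 1/30240 · (0.00000 − 0.00000) = 0.00000.
After k=3: 243991.
Correction k=4: B_{8}/8! · (f^{(7)}(31) − f^{(7)}(10)) = −1/1209600 · (0.00000 − 0.00000) = 0.00000.

S_4 ≈ 243991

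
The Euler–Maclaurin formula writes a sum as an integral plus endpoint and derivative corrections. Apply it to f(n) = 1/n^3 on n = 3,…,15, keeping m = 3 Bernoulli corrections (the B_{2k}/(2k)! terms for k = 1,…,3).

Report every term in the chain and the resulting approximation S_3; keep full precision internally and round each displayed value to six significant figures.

S_3 ≈ 0.0749799

∫_3^15 1/x^3 dx evaluates to 0.0533333.
Boundary: ½(f(3) + f(15)) = ½(0.0370370 + 0.000296296) = 0.0186667.
So far: 0.0720000.
k=1: B_{2}/(2)! × [f^{(1)}(15) − f^{(1)}(3)] = 1/12 × (-5.92593e-05 − (-0.0370370)) = 0.00308148.
Running total after k=1: 0.0750815.
k=2: B_{4}/(4)! × [f^{(3)}(15) − f^{(3)}(3)] = −1/720 × (-5.26749e-06 − (-0.0823045)) = -0.000114305.
Running total after k=2: 0.0749672.
k=3: B_{6}/(6)! × [f^{(5)}(15) − f^{(5)}(3)] = 1/30240 × (-9.83265e-07 − (-0.384088)) = 1.27013e-05.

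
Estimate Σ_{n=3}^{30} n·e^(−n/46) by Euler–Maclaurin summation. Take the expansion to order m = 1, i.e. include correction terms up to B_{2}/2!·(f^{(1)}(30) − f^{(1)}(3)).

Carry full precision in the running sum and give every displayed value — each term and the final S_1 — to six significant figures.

S_1 ≈ 299.743

Integral: ∫_3^30 x·e^(−x/46) dx = 290.582.
Boundary: ½(f(3) + f(30)) = ½(2.81059 + 15.6274) = 9.21898.
So far: 299.801.
Order-1 term: 1/12 · (0.181187 − 0.875764) = -0.0578814.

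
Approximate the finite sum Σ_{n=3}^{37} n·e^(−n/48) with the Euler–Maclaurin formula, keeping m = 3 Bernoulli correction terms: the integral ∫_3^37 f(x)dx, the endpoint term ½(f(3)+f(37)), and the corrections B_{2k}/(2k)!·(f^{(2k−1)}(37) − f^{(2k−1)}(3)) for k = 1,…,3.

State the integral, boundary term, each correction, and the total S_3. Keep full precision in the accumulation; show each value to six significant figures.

S_3 ≈ 422.067

∫_3^37 x·e^(−x/48) dx evaluates to 412.163.
½[f(3) + f(37)] = ½[2.81824 + 17.1172] = 9.96773.
Integral + boundary = 422.131.
Correction k=1: B_{2}/2! · (f^{(1)}(37) − f^{(1)}(3)) = 1/12 · (0.106019 − 0.880700) = -0.0645567.
Running total after k=1: 422.067.
Correction k=2: B_{4}/4! · (f^{(3)}(37) − f^{(3)}(3)) = −1/720 · (0.000447601 − 0.00119771) = 1.04182e-06.
Running total after k=2: 422.067.
Correction k=3: B_{6}/6! · (f^{(5)}(37) − f^{(5)}(3)) = 1/30240 · (3.68571e-07 − 8.73773e-07) = -1.67064e-11.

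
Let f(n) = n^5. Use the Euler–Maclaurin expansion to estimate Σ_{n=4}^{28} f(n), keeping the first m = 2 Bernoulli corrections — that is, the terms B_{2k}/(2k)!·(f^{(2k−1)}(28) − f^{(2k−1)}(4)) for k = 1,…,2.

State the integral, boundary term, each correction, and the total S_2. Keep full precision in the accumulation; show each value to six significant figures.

The integral term ∫_4^28 x^5 dx = 8.03144e+07.
Endpoint term: (f(4) + f(28))/2 = (1024.00 + 1.72104e+07)/2 = 8.60570e+06.
So far: 8.89201e+07.
Correction k=1: B_{2}/2! · (f^{(1)}(28) − f^{(1)}(4)) = 1/12 · (3.07328e+06 − 1280.00) = 256000.
Running total after k=1: 8.91761e+07.
Correction k=2: B_{4}/4! · (f^{(3)}(28) − f^{(3)}(4)) = −1/720 · (47040.0 − 960.000) = -64.0000.

S_2 ≈ 8.91760e+07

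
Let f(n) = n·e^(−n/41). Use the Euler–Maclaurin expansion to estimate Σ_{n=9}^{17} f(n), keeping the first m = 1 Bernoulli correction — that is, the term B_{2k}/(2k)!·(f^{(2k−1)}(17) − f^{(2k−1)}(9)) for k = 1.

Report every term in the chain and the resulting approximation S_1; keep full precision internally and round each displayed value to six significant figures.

S_1 ≈ 84.3105

∫_9^17 x·e^(−x/41) dx evaluates to 75.1025.
½[f(9) + f(17)] = ½[7.22619 + 11.2299] = 9.22804.
So far: 84.3305.
Correction k=1: B_{2}/2! · (f^{(1)}(17) − f^{(1)}(9)) = 1/12 · (0.386682 − 0.626662) = -0.0199983.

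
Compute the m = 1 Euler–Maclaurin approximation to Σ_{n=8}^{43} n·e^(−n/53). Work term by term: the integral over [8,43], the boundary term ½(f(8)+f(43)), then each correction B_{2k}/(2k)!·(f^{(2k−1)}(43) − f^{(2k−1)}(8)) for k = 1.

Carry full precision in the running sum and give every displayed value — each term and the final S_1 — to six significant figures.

S_1 ≈ 532.532

Integral: ∫_8^43 x·e^(−x/53) dx = 519.595.
Endpoint term: (f(8) + f(43))/2 = (6.87917 + 19.1036)/2 = 12.9914.
Integral + boundary = 532.586.
Correction k=1: B_{2}/2! · (f^{(1)}(43) − f^{(1)}(8)) = 1/12 · (0.0838247 − 0.730101) = -0.0538563.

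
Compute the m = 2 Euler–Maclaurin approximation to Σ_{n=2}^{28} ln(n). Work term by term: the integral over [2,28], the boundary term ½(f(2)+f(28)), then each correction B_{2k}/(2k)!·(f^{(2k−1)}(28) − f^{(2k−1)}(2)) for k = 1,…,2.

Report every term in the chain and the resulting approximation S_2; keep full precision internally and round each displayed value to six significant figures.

The integral term ∫_2^28 ln(x) dx = 65.9154.
Endpoint term: (f(2) + f(28))/2 = (0.693147 + 3.33220)/2 = 2.01268.
So far: 67.9281.
k=1: B_{2}/(2)! × [f^{(1)}(28) − f^{(1)}(2)] = 1/12 × (0.0357143 − 0.500000) = -0.0386905.
Partial sum through k=1: 67.8894.
k=2: B_{4}/(4)! × [f^{(3)}(28) − f^{(3)}(2)] = −1/720 × (9.11079e-05 − 0.250000) = 0.000347096.

S_2 ≈ 67.8898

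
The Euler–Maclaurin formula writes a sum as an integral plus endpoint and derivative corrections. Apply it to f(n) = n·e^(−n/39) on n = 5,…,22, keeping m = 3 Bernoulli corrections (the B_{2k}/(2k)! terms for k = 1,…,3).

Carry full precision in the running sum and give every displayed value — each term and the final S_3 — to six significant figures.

S_3 ≈ 164.589

The integral term ∫_5^22 x·e^(−x/39) dx = 156.176.
Endpoint term: (f(5) + f(22))/2 = (4.39836 + 12.5151)/2 = 8.45676.
Running total after boundary: 164.633.
Order-1 term: 1/12 · (0.247969 − 0.766894) = -0.0432438.
Running total after k=1: 164.589.
Order-2 term: −1/720 · (0.000911052 − 0.00166091) = 1.04147e-06.
Running total after k=2: 164.589.
Order-3 term: 1/30240 · (1.09078e-06 − 1.85247e-06) = -2.51883e-11.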